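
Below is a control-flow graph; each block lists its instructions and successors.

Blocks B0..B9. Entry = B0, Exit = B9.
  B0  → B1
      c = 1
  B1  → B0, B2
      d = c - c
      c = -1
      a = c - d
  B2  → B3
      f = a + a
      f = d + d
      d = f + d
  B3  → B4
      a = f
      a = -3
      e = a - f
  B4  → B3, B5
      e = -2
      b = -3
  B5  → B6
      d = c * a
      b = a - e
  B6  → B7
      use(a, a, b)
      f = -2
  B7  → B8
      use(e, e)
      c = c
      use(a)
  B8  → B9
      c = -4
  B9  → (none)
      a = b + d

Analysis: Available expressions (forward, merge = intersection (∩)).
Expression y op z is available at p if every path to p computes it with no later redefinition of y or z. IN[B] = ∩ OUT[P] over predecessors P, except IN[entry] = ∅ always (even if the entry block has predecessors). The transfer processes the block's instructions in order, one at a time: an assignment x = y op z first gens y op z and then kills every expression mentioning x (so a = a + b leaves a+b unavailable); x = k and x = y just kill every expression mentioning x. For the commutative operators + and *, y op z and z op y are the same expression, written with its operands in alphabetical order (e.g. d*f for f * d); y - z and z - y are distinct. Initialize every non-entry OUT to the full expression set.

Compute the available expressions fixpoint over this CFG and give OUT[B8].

Per-block solution:
  B0: | IN={} | OUT={}
  B1: | IN={} | OUT={c-d}
  B2: | IN={c-d} | OUT={a+a}
  B3: | IN={} | OUT={a-f}
  B4: | IN={a-f} | OUT={a-f}
  B5: | IN={a-f} | OUT={a*c, a-e, a-f}
  B6: | IN={a*c, a-e, a-f} | OUT={a*c, a-e}
  B7: | IN={a*c, a-e} | OUT={a-e}
  B8: | IN={a-e} | OUT={a-e}
  B9: | IN={a-e} | OUT={b+d}

Merge at B8: IN[B8] = OUT[B7] = {a-e}
Applying B8's transfer function to that IN value gives OUT[B8] (row B8 above).

Answer: {a-e}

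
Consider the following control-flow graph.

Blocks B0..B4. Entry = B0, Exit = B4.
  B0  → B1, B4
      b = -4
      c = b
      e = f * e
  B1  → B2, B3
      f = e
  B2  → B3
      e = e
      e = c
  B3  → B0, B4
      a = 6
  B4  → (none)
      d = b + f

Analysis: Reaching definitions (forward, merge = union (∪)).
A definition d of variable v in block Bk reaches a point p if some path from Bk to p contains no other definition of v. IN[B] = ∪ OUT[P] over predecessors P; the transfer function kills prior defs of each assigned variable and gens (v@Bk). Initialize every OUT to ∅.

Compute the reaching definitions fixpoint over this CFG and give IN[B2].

Per-block solution:
  B0:  IN={a@B3, b@B0, c@B0, e@B0, e@B2, f@B1}  OUT={a@B3, b@B0, c@B0, e@B0, f@B1}
  B1:  IN={a@B3, b@B0, c@B0, e@B0, f@B1}  OUT={a@B3, b@B0, c@B0, e@B0, f@B1}
  B2:  IN={a@B3, b@B0, c@B0, e@B0, f@B1}  OUT={a@B3, b@B0, c@B0, e@B2, f@B1}
  B3:  IN={a@B3, b@B0, c@B0, e@B0, e@B2, f@B1}  OUT={a@B3, b@B0, c@B0, e@B0, e@B2, f@B1}
  B4:  IN={a@B3, b@B0, c@B0, e@B0, e@B2, f@B1}  OUT={a@B3, b@B0, c@B0, d@B4, e@B0, e@B2, f@B1}

Merge at B2: IN[B2] = OUT[B1] = {a@B3, b@B0, c@B0, e@B0, f@B1}

Answer: {a@B3, b@B0, c@B0, e@B0, f@B1}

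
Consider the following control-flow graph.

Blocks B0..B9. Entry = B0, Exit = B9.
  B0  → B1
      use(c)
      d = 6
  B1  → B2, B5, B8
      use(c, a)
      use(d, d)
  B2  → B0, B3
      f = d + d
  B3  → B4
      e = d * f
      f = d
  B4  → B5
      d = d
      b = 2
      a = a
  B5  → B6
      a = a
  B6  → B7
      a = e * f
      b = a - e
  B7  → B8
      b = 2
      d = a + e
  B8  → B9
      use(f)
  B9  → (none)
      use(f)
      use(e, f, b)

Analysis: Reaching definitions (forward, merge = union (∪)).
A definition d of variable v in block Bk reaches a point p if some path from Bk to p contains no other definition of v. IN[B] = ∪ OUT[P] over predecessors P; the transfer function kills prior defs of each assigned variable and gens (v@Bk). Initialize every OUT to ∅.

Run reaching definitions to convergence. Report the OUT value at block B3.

Fixpoint table:
  B0:   IN={d@B0, f@B2}   OUT={d@B0, f@B2}
  B1:   IN={d@B0, f@B2}   OUT={d@B0, f@B2}
  B2:   IN={d@B0, f@B2}   OUT={d@B0, f@B2}
  B3:   IN={d@B0, f@B2}   OUT={d@B0, e@B3, f@B3}
  B4:   IN={d@B0, e@B3, f@B3}   OUT={a@B4, b@B4, d@B4, e@B3, f@B3}
  B5:   IN={a@B4, b@B4, d@B0, d@B4, e@B3, f@B2, f@B3}   OUT={a@B5, b@B4, d@B0, d@B4, e@B3, f@B2, f@B3}
  B6:   IN={a@B5, b@B4, d@B0, d@B4, e@B3, f@B2, f@B3}   OUT={a@B6, b@B6, d@B0, d@B4, e@B3, f@B2, f@B3}
  B7:   IN={a@B6, b@B6, d@B0, d@B4, e@B3, f@B2, f@B3}   OUT={a@B6, b@B7, d@B7, e@B3, f@B2, f@B3}
  B8:   IN={a@B6, b@B7, d@B0, d@B7, e@B3, f@B2, f@B3}   OUT={a@B6, b@B7, d@B0, d@B7, e@B3, f@B2, f@B3}
  B9:   IN={a@B6, b@B7, d@B0, d@B7, e@B3, f@B2, f@B3}   OUT={a@B6, b@B7, d@B0, d@B7, e@B3, f@B2, f@B3}

Merge at B3: IN[B3] = OUT[B2] = {d@B0, f@B2}
Applying B3's transfer function to that IN value gives OUT[B3] (row B3 above).

Answer: {d@B0, e@B3, f@B3}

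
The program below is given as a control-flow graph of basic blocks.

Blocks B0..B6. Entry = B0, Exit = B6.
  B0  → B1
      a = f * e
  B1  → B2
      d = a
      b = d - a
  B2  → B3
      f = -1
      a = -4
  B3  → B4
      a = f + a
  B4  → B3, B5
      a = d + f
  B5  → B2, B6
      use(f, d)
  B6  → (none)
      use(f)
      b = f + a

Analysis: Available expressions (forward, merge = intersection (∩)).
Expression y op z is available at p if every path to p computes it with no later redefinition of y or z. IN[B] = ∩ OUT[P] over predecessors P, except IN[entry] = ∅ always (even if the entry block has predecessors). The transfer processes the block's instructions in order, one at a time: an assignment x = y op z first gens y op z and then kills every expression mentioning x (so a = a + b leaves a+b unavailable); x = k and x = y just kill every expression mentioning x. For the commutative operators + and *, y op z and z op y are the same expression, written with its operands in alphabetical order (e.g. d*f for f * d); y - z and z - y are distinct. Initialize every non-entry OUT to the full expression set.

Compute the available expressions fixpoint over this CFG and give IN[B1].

Answer: {e*f}

Working:
Converged values:
  B0:   IN={}   OUT={e*f}
  B1:   IN={e*f}   OUT={d-a, e*f}
  B2:   IN={}   OUT={}
  B3:   IN={}   OUT={}
  B4:   IN={}   OUT={d+f}
  B5:   IN={d+f}   OUT={d+f}
  B6:   IN={d+f}   OUT={a+f, d+f}

Merge at B1: IN[B1] = OUT[B0] = {e*f}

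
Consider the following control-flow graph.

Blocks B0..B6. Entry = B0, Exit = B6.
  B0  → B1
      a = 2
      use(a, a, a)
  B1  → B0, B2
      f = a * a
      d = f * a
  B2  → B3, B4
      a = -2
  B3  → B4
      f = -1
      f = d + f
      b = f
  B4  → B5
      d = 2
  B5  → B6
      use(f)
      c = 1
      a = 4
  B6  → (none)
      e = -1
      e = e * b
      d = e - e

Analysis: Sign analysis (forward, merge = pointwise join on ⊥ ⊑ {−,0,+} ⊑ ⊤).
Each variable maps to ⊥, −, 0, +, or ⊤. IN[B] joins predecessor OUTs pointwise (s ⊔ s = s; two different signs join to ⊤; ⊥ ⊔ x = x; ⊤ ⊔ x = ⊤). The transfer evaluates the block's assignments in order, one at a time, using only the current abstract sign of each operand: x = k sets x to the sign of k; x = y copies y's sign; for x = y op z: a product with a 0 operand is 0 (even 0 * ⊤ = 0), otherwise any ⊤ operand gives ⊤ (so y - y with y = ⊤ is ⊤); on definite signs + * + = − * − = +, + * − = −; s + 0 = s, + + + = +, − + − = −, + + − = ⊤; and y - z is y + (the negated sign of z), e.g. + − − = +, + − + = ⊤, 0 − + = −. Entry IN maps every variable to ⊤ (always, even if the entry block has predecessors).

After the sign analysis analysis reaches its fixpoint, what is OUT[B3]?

Fixpoint table:
  B0:   IN=(all ⊤)   OUT={a:+; rest ⊤}
  B1:   IN={a:+; rest ⊤}   OUT={a:+, d:+, f:+; rest ⊤}
  B2:   IN={a:+, d:+, f:+; rest ⊤}   OUT={a:-, d:+, f:+; rest ⊤}
  B3:   IN={a:-, d:+, f:+; rest ⊤}   OUT={a:-, d:+; rest ⊤}
  B4:   IN={a:-, d:+; rest ⊤}   OUT={a:-, d:+; rest ⊤}
  B5:   IN={a:-, d:+; rest ⊤}   OUT={a:+, c:+, d:+; rest ⊤}
  B6:   IN={a:+, c:+, d:+; rest ⊤}   OUT={a:+, c:+; rest ⊤}

Merge at B3: IN[B3] = OUT[B2] = {a: -, b: ⊤, c: ⊤, d: +, e: ⊤, f: +}
Applying B3's transfer function to that IN value gives OUT[B3] (row B3 above).

Answer: {a: -, b: ⊤, c: ⊤, d: +, e: ⊤, f: ⊤}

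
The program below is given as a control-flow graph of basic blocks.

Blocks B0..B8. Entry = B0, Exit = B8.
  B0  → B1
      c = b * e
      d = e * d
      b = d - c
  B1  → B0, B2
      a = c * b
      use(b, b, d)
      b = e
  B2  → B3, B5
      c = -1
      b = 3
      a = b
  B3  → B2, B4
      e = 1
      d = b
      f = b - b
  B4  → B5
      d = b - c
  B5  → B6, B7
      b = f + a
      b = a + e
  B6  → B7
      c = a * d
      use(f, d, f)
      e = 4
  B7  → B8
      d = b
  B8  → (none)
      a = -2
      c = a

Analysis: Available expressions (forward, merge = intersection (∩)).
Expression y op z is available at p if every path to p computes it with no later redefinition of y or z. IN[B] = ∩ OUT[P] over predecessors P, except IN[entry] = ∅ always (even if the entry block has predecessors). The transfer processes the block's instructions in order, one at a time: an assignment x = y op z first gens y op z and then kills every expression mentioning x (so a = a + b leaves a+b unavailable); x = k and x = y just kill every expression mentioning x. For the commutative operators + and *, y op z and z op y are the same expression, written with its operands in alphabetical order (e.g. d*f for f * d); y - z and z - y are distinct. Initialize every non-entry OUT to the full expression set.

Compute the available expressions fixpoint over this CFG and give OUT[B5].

Fixpoint table:
  B0:  IN={}  OUT={d-c}
  B1:  IN={d-c}  OUT={d-c}
  B2:  IN={}  OUT={}
  B3:  IN={}  OUT={b-b}
  B4:  IN={b-b}  OUT={b-b, b-c}
  B5:  IN={}  OUT={a+e, a+f}
  B6:  IN={a+e, a+f}  OUT={a*d, a+f}
  B7:  IN={a+f}  OUT={a+f}
  B8:  IN={a+f}  OUT={}

Merge at B5: IN[B5] = OUT[B2] ∩ OUT[B4] = {}
Applying B5's transfer function to that IN value gives OUT[B5] (row B5 above).

Answer: {a+e, a+f}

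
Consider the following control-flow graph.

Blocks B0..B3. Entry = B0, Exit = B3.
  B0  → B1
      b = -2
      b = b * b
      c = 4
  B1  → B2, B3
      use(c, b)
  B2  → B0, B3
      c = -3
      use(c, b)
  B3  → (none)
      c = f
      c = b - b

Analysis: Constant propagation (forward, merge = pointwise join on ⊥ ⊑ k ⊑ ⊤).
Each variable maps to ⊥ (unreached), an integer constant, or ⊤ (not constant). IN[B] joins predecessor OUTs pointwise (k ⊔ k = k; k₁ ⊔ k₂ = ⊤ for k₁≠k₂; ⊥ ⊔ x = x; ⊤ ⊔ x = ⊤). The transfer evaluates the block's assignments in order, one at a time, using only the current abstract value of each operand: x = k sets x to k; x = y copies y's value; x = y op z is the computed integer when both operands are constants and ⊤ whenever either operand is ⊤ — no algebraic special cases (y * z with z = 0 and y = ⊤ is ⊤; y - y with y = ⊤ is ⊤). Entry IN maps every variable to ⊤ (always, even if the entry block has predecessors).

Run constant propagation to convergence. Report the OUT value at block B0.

Fixpoint table:
  B0:  IN=(all ⊤)  OUT={b:4, c:4; rest ⊤}
  B1:  IN={b:4, c:4; rest ⊤}  OUT={b:4, c:4; rest ⊤}
  B2:  IN={b:4, c:4; rest ⊤}  OUT={b:4, c:-3; rest ⊤}
  B3:  IN={b:4; rest ⊤}  OUT={b:4, c:0; rest ⊤}

Merge at B0 (entry node, so the boundary value (all ⊤) is joined with the incoming edge(s)): IN[B0] = (all ⊤) ⊔ OUT[B2] = {a: ⊤, b: ⊤, c: ⊤, d: ⊤, e: ⊤, f: ⊤}
Applying B0's transfer function to that IN value gives OUT[B0] (row B0 above).

Answer: {a: ⊤, b: 4, c: 4, d: ⊤, e: ⊤, f: ⊤}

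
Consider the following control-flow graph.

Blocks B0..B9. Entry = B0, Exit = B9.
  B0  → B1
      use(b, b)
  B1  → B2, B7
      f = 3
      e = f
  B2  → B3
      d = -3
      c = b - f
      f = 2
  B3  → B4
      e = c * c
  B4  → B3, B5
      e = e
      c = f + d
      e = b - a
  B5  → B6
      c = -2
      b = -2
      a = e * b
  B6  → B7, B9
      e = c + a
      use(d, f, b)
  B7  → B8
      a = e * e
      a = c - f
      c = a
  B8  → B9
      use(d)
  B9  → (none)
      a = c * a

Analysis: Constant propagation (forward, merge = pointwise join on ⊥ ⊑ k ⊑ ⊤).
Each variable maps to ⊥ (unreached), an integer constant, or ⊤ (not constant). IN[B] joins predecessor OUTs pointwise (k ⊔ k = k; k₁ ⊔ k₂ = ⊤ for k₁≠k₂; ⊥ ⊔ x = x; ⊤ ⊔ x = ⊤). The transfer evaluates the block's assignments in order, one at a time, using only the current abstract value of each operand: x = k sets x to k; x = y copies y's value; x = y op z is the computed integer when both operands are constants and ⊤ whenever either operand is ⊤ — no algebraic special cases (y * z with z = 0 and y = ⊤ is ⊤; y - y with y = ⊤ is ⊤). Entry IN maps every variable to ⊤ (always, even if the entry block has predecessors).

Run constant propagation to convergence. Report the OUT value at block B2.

Answer: {a: ⊤, b: ⊤, c: ⊤, d: -3, e: 3, f: 2}

Working:
Fixpoint table:
  B0: | IN=(all ⊤) | OUT=(all ⊤)
  B1: | IN=(all ⊤) | OUT={e:3, f:3; rest ⊤}
  B2: | IN={e:3, f:3; rest ⊤} | OUT={d:-3, e:3, f:2; rest ⊤}
  B3: | IN={d:-3, f:2; rest ⊤} | OUT={d:-3, f:2; rest ⊤}
  B4: | IN={d:-3, f:2; rest ⊤} | OUT={c:-1, d:-3, f:2; rest ⊤}
  B5: | IN={c:-1, d:-3, f:2; rest ⊤} | OUT={b:-2, c:-2, d:-3, f:2; rest ⊤}
  B6: | IN={b:-2, c:-2, d:-3, f:2; rest ⊤} | OUT={b:-2, c:-2, d:-3, f:2; rest ⊤}
  B7: | IN=(all ⊤) | OUT=(all ⊤)
  B8: | IN=(all ⊤) | OUT=(all ⊤)
  B9: | IN=(all ⊤) | OUT=(all ⊤)

Merge at B2: IN[B2] = OUT[B1] = {a: ⊤, b: ⊤, c: ⊤, d: ⊤, e: 3, f: 3}
Applying B2's transfer function to that IN value gives OUT[B2] (row B2 above).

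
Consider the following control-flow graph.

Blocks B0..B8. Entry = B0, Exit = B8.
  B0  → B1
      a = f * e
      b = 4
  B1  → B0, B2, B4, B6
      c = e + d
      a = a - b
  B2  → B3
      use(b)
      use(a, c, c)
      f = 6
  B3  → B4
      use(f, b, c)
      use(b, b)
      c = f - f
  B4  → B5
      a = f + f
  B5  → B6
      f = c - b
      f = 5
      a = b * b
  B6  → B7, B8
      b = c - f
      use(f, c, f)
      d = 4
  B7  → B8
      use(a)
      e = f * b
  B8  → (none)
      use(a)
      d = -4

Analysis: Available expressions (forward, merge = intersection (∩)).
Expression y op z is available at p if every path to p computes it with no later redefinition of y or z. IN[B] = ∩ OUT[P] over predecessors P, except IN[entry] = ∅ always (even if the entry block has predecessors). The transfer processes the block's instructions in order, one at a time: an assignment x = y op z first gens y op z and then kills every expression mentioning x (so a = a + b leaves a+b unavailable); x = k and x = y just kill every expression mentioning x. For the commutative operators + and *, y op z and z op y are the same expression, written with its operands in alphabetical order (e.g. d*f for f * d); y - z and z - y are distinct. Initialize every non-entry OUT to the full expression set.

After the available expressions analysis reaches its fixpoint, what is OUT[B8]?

Answer: {c-f}

Trace:
Converged values:
  B0: | IN={} | OUT={e*f}
  B1: | IN={e*f} | OUT={d+e, e*f}
  B2: | IN={d+e, e*f} | OUT={d+e}
  B3: | IN={d+e} | OUT={d+e, f-f}
  B4: | IN={d+e} | OUT={d+e, f+f}
  B5: | IN={d+e, f+f} | OUT={b*b, c-b, d+e}
  B6: | IN={d+e} | OUT={c-f}
  B7: | IN={c-f} | OUT={b*f, c-f}
  B8: | IN={c-f} | OUT={c-f}

Merge at B8: IN[B8] = OUT[B6] ∩ OUT[B7] = {c-f}
Applying B8's transfer function to that IN value gives OUT[B8] (row B8 above).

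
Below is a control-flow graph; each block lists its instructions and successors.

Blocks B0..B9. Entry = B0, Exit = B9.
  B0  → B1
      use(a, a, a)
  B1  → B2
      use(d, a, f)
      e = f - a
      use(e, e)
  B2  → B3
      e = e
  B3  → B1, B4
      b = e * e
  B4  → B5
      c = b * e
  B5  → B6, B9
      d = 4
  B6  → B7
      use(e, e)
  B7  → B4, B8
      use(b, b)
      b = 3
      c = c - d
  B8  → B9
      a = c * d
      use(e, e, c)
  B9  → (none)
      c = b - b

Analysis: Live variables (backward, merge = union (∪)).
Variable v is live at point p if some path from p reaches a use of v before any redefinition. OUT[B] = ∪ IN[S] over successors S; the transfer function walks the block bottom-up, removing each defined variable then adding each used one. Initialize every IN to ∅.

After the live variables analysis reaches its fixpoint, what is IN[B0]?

Answer: {a, d, f}

Derivation:
Converged values:
  B0:  IN={a, d, f}  OUT={a, d, f}
  B1:  IN={a, d, f}  OUT={a, d, e, f}
  B2:  IN={a, d, e, f}  OUT={a, d, e, f}
  B3:  IN={a, d, e, f}  OUT={a, b, d, e, f}
  B4:  IN={b, e}  OUT={b, c, e}
  B5:  IN={b, c, e}  OUT={b, c, d, e}
  B6:  IN={b, c, d, e}  OUT={b, c, d, e}
  B7:  IN={b, c, d, e}  OUT={b, c, d, e}
  B8:  IN={b, c, d, e}  OUT={b}
  B9:  IN={b}  OUT={}

Merge at B0: OUT[B0] = IN[B1] = {a, d, f}
Applying B0's transfer function to that OUT value gives IN[B0] (row B0 above).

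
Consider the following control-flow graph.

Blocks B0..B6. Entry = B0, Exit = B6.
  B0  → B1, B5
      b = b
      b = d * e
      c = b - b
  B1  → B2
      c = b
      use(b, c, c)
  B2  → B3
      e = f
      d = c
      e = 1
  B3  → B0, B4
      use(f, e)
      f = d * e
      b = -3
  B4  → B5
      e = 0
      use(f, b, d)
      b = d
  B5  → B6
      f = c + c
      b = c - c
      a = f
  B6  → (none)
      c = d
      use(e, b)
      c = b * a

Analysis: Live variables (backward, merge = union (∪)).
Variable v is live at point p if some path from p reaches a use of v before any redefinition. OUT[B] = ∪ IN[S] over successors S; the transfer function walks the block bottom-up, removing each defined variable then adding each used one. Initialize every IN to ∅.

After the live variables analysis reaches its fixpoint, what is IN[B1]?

Fixpoint table:
  B0:  IN={b, d, e, f}  OUT={b, c, d, e, f}
  B1:  IN={b, f}  OUT={c, f}
  B2:  IN={c, f}  OUT={c, d, e, f}
  B3:  IN={c, d, e, f}  OUT={b, c, d, e, f}
  B4:  IN={b, c, d, f}  OUT={c, d, e}
  B5:  IN={c, d, e}  OUT={a, b, d, e}
  B6:  IN={a, b, d, e}  OUT={}

Merge at B1: OUT[B1] = IN[B2] = {c, f}
Applying B1's transfer function to that OUT value gives IN[B1] (row B1 above).

Answer: {b, f}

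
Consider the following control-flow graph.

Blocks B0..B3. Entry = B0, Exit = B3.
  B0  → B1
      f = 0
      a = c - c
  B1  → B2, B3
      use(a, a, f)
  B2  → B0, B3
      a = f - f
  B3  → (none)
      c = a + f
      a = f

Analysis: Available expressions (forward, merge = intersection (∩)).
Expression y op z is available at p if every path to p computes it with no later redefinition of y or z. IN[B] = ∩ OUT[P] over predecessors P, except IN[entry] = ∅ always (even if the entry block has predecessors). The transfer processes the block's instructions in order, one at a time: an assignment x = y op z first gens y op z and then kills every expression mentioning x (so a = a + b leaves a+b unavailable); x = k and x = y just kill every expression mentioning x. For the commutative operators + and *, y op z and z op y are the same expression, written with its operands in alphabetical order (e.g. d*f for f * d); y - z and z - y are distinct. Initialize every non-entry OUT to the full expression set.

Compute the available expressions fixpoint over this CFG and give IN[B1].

Answer: {c-c}

Trace:
Per-block solution:
  B0: | IN={} | OUT={c-c}
  B1: | IN={c-c} | OUT={c-c}
  B2: | IN={c-c} | OUT={c-c, f-f}
  B3: | IN={c-c} | OUT={}

Merge at B1: IN[B1] = OUT[B0] = {c-c}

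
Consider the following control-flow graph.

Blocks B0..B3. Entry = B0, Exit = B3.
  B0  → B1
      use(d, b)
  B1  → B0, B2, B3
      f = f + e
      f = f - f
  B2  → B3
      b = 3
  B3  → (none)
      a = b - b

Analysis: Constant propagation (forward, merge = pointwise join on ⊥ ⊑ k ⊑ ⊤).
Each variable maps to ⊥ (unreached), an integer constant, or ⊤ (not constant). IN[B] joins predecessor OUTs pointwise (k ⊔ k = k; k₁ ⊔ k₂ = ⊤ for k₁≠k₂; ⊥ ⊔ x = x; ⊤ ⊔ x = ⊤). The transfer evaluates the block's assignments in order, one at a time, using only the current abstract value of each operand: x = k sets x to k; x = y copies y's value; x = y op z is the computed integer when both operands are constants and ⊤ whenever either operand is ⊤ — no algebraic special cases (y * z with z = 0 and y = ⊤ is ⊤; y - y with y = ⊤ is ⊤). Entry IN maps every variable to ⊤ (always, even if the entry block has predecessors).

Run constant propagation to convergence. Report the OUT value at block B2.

Answer: {a: ⊤, b: 3, c: ⊤, d: ⊤, e: ⊤, f: ⊤}

Derivation:
Per-block solution:
  B0:  IN=(all ⊤)  OUT=(all ⊤)
  B1:  IN=(all ⊤)  OUT=(all ⊤)
  B2:  IN=(all ⊤)  OUT={b:3; rest ⊤}
  B3:  IN=(all ⊤)  OUT=(all ⊤)

Merge at B2: IN[B2] = OUT[B1] = {a: ⊤, b: ⊤, c: ⊤, d: ⊤, e: ⊤, f: ⊤}
Applying B2's transfer function to that IN value gives OUT[B2] (row B2 above).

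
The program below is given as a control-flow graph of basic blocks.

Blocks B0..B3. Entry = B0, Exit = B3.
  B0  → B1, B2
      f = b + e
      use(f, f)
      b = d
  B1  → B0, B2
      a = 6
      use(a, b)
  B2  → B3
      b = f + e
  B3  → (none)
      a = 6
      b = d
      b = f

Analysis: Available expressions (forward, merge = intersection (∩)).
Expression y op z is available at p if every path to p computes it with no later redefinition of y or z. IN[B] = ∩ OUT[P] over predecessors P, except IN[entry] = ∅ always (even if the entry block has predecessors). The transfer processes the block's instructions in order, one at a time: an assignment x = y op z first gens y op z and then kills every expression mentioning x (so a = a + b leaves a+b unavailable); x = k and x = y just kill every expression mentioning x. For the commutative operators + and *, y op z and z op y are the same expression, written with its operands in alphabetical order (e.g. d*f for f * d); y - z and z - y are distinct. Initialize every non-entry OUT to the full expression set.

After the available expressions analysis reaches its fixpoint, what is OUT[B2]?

Answer: {e+f}

Working:
Converged values:
  B0:  IN={}  OUT={}
  B1:  IN={}  OUT={}
  B2:  IN={}  OUT={e+f}
  B3:  IN={e+f}  OUT={e+f}

Merge at B2: IN[B2] = OUT[B0] ∩ OUT[B1] = {}
Applying B2's transfer function to that IN value gives OUT[B2] (row B2 above).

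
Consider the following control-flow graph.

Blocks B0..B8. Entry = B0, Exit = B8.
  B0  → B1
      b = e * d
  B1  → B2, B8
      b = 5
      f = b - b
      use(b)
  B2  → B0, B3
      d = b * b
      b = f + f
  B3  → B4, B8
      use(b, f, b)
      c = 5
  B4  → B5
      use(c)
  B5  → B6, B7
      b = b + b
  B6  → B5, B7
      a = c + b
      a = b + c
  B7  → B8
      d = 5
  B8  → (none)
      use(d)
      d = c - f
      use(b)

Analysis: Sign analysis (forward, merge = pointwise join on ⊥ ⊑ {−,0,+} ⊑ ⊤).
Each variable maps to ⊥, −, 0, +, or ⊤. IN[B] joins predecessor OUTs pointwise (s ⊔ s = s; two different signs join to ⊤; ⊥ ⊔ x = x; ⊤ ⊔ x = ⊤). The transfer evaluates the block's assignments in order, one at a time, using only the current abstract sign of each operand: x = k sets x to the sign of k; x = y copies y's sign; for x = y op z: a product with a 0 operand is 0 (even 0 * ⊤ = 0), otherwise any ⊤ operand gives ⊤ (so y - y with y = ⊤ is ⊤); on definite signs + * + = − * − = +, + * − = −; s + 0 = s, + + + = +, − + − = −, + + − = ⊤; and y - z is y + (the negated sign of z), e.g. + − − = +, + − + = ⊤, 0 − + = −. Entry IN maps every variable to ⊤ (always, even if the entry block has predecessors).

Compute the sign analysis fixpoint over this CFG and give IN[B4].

Per-block solution:
  B0: | IN=(all ⊤) | OUT=(all ⊤)
  B1: | IN=(all ⊤) | OUT={b:+; rest ⊤}
  B2: | IN={b:+; rest ⊤} | OUT={d:+; rest ⊤}
  B3: | IN={d:+; rest ⊤} | OUT={c:+, d:+; rest ⊤}
  B4: | IN={c:+, d:+; rest ⊤} | OUT={c:+, d:+; rest ⊤}
  B5: | IN={c:+, d:+; rest ⊤} | OUT={c:+, d:+; rest ⊤}
  B6: | IN={c:+, d:+; rest ⊤} | OUT={c:+, d:+; rest ⊤}
  B7: | IN={c:+, d:+; rest ⊤} | OUT={c:+, d:+; rest ⊤}
  B8: | IN=(all ⊤) | OUT=(all ⊤)

Merge at B4: IN[B4] = OUT[B3] = {a: ⊤, b: ⊤, c: +, d: +, e: ⊤, f: ⊤}

Answer: {a: ⊤, b: ⊤, c: +, d: +, e: ⊤, f: ⊤}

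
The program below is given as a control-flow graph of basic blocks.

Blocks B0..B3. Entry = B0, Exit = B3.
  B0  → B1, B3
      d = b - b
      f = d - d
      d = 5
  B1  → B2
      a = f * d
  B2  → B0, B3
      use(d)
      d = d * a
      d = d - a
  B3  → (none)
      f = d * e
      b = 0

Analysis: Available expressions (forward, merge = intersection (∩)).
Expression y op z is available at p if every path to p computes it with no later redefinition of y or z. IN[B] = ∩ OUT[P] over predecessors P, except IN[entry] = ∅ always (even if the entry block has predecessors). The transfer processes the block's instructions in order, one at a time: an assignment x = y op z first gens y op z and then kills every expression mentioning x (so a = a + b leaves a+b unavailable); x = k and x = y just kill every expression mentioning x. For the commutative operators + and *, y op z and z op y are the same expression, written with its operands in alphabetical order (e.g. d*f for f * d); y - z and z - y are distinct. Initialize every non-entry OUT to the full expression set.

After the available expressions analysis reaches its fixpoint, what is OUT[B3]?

Answer: {d*e}

Derivation:
Fixpoint table:
  B0:   IN={}   OUT={b-b}
  B1:   IN={b-b}   OUT={b-b, d*f}
  B2:   IN={b-b, d*f}   OUT={b-b}
  B3:   IN={b-b}   OUT={d*e}

Merge at B3: IN[B3] = OUT[B0] ∩ OUT[B2] = {b-b}
Applying B3's transfer function to that IN value gives OUT[B3] (row B3 above).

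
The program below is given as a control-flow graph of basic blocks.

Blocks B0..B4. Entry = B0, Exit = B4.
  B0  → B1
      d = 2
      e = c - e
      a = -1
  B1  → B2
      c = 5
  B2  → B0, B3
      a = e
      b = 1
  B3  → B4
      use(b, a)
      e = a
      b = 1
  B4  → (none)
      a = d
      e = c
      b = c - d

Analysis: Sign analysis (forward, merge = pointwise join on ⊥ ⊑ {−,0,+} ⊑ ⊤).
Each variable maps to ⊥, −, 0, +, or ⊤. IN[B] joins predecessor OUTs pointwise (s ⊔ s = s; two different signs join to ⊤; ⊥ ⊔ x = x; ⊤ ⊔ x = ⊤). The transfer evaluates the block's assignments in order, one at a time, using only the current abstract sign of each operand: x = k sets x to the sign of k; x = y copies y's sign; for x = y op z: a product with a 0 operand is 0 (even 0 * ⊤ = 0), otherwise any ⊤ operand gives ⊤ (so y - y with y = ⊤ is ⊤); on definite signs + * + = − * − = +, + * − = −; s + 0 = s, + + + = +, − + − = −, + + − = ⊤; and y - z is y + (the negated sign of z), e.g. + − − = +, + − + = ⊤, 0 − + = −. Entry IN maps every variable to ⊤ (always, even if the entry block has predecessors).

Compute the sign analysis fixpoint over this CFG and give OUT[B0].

Converged values:
  B0:   IN=(all ⊤)   OUT={a:-, d:+; rest ⊤}
  B1:   IN={a:-, d:+; rest ⊤}   OUT={a:-, c:+, d:+; rest ⊤}
  B2:   IN={a:-, c:+, d:+; rest ⊤}   OUT={b:+, c:+, d:+; rest ⊤}
  B3:   IN={b:+, c:+, d:+; rest ⊤}   OUT={b:+, c:+, d:+; rest ⊤}
  B4:   IN={b:+, c:+, d:+; rest ⊤}   OUT={a:+, c:+, d:+, e:+; rest ⊤}

Merge at B0 (entry node, so the boundary value (all ⊤) is joined with the incoming edge(s)): IN[B0] = (all ⊤) ⊔ OUT[B2] = {a: ⊤, b: ⊤, c: ⊤, d: ⊤, e: ⊤, f: ⊤}
Applying B0's transfer function to that IN value gives OUT[B0] (row B0 above).

Answer: {a: -, b: ⊤, c: ⊤, d: +, e: ⊤, f: ⊤}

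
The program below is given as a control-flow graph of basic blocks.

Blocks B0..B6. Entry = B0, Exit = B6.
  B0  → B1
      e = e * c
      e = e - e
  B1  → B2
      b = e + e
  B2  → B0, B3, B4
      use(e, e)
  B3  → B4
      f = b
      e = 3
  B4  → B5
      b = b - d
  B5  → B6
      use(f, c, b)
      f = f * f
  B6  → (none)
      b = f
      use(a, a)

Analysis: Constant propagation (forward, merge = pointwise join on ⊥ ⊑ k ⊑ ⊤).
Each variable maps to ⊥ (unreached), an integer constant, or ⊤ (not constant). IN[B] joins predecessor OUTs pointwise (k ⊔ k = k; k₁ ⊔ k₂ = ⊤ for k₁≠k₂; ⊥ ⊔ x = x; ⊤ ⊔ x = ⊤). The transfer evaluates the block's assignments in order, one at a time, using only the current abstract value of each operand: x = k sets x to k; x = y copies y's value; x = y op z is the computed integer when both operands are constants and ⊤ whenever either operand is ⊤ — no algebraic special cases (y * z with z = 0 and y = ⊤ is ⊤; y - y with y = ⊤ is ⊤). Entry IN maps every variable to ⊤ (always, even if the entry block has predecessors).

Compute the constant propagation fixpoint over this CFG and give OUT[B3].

Converged values:
  B0: | IN=(all ⊤) | OUT=(all ⊤)
  B1: | IN=(all ⊤) | OUT=(all ⊤)
  B2: | IN=(all ⊤) | OUT=(all ⊤)
  B3: | IN=(all ⊤) | OUT={e:3; rest ⊤}
  B4: | IN=(all ⊤) | OUT=(all ⊤)
  B5: | IN=(all ⊤) | OUT=(all ⊤)
  B6: | IN=(all ⊤) | OUT=(all ⊤)

Merge at B3: IN[B3] = OUT[B2] = {a: ⊤, b: ⊤, c: ⊤, d: ⊤, e: ⊤, f: ⊤}
Applying B3's transfer function to that IN value gives OUT[B3] (row B3 above).

Answer: {a: ⊤, b: ⊤, c: ⊤, d: ⊤, e: 3, f: ⊤}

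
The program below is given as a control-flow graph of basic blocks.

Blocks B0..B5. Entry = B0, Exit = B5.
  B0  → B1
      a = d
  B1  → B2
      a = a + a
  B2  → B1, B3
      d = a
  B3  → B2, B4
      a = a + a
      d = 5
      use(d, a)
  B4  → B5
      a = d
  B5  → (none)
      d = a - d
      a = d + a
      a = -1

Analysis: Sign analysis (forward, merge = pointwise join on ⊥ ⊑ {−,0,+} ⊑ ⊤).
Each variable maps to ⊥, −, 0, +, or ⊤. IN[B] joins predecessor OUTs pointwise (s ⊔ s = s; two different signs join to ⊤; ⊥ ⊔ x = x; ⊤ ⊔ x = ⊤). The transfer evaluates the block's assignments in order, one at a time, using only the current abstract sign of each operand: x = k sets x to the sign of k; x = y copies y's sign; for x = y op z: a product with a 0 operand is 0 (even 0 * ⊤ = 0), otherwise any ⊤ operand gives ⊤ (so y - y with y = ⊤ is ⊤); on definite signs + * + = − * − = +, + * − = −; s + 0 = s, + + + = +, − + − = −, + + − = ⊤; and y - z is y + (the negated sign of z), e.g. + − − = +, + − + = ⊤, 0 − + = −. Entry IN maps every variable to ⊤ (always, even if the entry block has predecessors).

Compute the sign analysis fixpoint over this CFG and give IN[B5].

Answer: {a: +, b: ⊤, c: ⊤, d: +, e: ⊤, f: ⊤}

Derivation:
Converged values:
  B0:   IN=(all ⊤)   OUT=(all ⊤)
  B1:   IN=(all ⊤)   OUT=(all ⊤)
  B2:   IN=(all ⊤)   OUT=(all ⊤)
  B3:   IN=(all ⊤)   OUT={d:+; rest ⊤}
  B4:   IN={d:+; rest ⊤}   OUT={a:+, d:+; rest ⊤}
  B5:   IN={a:+, d:+; rest ⊤}   OUT={a:-; rest ⊤}

Merge at B5: IN[B5] = OUT[B4] = {a: +, b: ⊤, c: ⊤, d: +, e: ⊤, f: ⊤}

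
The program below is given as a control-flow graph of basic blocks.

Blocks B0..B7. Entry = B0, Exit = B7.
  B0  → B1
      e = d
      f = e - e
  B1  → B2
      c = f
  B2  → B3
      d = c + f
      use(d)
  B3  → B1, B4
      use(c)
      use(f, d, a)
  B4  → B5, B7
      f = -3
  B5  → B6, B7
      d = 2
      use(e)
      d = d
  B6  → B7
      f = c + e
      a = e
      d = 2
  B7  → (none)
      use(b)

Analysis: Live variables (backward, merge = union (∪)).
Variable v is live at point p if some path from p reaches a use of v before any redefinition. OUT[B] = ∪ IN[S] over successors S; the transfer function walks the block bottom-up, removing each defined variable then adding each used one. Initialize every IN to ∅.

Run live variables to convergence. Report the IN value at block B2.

Fixpoint table:
  B0: | IN={a, b, d} | OUT={a, b, e, f}
  B1: | IN={a, b, e, f} | OUT={a, b, c, e, f}
  B2: | IN={a, b, c, e, f} | OUT={a, b, c, d, e, f}
  B3: | IN={a, b, c, d, e, f} | OUT={a, b, c, e, f}
  B4: | IN={b, c, e} | OUT={b, c, e}
  B5: | IN={b, c, e} | OUT={b, c, e}
  B6: | IN={b, c, e} | OUT={b}
  B7: | IN={b} | OUT={}

Merge at B2: OUT[B2] = IN[B3] = {a, b, c, d, e, f}
Applying B2's transfer function to that OUT value gives IN[B2] (row B2 above).

Answer: {a, b, c, e, f}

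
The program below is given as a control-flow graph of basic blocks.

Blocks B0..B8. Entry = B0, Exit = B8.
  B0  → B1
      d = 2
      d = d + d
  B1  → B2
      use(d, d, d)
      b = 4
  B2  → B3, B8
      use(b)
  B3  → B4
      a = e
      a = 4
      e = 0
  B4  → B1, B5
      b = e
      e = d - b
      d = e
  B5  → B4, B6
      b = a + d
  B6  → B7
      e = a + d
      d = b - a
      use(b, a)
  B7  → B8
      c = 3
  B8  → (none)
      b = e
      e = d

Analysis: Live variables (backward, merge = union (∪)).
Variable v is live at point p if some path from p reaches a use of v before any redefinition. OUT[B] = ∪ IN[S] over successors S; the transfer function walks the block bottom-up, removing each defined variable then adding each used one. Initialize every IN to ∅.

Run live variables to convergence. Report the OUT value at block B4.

Per-block solution:
  B0: | IN={e} | OUT={d, e}
  B1: | IN={d, e} | OUT={b, d, e}
  B2: | IN={b, d, e} | OUT={d, e}
  B3: | IN={d, e} | OUT={a, d, e}
  B4: | IN={a, d, e} | OUT={a, d, e}
  B5: | IN={a, d, e} | OUT={a, b, d, e}
  B6: | IN={a, b, d} | OUT={d, e}
  B7: | IN={d, e} | OUT={d, e}
  B8: | IN={d, e} | OUT={}

Merge at B4: OUT[B4] = IN[B1] ⊔ IN[B5] = {a, d, e}

Answer: {a, d, e}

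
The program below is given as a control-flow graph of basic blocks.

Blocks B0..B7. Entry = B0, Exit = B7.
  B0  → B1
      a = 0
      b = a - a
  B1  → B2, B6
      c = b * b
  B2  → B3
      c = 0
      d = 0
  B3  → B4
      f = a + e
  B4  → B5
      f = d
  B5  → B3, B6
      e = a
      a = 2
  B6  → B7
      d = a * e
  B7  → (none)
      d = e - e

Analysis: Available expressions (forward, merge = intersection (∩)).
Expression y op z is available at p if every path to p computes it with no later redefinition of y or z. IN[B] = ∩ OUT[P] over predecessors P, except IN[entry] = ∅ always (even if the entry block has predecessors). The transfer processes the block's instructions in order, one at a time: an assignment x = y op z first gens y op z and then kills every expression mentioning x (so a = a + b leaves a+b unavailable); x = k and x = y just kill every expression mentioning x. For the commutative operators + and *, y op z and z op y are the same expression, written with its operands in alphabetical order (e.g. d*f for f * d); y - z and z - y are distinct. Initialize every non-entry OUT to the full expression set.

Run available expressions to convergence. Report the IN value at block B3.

Answer: {b*b}

Working:
Converged values:
  B0:   IN={}   OUT={a-a}
  B1:   IN={a-a}   OUT={a-a, b*b}
  B2:   IN={a-a, b*b}   OUT={a-a, b*b}
  B3:   IN={b*b}   OUT={a+e, b*b}
  B4:   IN={a+e, b*b}   OUT={a+e, b*b}
  B5:   IN={a+e, b*b}   OUT={b*b}
  B6:   IN={b*b}   OUT={a*e, b*b}
  B7:   IN={a*e, b*b}   OUT={a*e, b*b, e-e}

Merge at B3: IN[B3] = OUT[B2] ∩ OUT[B5] = {b*b}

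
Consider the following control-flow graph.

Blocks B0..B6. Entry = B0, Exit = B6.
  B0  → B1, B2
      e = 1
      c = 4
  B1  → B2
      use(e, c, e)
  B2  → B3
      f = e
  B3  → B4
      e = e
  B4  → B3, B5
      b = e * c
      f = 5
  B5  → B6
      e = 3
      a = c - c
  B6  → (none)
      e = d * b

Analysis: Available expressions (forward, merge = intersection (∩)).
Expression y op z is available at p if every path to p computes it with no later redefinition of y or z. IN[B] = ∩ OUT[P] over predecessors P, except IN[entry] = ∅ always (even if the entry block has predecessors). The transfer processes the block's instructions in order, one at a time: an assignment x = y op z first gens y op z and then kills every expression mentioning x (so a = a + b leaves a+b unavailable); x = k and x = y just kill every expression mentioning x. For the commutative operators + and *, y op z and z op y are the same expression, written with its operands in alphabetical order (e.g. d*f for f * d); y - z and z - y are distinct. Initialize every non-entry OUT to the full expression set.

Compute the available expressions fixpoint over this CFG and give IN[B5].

Converged values:
  B0:   IN={}   OUT={}
  B1:   IN={}   OUT={}
  B2:   IN={}   OUT={}
  B3:   IN={}   OUT={}
  B4:   IN={}   OUT={c*e}
  B5:   IN={c*e}   OUT={c-c}
  B6:   IN={c-c}   OUT={b*d, c-c}

Merge at B5: IN[B5] = OUT[B4] = {c*e}

Answer: {c*e}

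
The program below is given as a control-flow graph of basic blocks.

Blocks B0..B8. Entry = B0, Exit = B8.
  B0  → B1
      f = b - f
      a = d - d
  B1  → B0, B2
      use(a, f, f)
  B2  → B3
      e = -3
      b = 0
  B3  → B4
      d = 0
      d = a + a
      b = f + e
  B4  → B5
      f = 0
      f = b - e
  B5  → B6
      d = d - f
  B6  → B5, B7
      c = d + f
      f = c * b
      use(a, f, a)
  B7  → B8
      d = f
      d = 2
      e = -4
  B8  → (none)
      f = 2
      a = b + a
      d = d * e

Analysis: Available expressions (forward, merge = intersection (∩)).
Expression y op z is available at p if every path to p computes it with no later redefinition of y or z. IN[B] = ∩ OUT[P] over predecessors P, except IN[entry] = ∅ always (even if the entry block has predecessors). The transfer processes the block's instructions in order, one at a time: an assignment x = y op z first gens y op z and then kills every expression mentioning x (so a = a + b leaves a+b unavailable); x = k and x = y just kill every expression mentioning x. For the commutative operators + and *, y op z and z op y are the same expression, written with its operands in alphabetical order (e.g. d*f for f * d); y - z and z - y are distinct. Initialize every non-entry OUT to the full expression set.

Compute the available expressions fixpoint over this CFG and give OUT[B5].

Answer: {a+a, b-e}

Trace:
Per-block solution:
  B0: | IN={} | OUT={d-d}
  B1: | IN={d-d} | OUT={d-d}
  B2: | IN={d-d} | OUT={d-d}
  B3: | IN={d-d} | OUT={a+a, e+f}
  B4: | IN={a+a, e+f} | OUT={a+a, b-e}
  B5: | IN={a+a, b-e} | OUT={a+a, b-e}
  B6: | IN={a+a, b-e} | OUT={a+a, b*c, b-e}
  B7: | IN={a+a, b*c, b-e} | OUT={a+a, b*c}
  B8: | IN={a+a, b*c} | OUT={b*c}

Merge at B5: IN[B5] = OUT[B4] ∩ OUT[B6] = {a+a, b-e}
Applying B5's transfer function to that IN value gives OUT[B5] (row B5 above).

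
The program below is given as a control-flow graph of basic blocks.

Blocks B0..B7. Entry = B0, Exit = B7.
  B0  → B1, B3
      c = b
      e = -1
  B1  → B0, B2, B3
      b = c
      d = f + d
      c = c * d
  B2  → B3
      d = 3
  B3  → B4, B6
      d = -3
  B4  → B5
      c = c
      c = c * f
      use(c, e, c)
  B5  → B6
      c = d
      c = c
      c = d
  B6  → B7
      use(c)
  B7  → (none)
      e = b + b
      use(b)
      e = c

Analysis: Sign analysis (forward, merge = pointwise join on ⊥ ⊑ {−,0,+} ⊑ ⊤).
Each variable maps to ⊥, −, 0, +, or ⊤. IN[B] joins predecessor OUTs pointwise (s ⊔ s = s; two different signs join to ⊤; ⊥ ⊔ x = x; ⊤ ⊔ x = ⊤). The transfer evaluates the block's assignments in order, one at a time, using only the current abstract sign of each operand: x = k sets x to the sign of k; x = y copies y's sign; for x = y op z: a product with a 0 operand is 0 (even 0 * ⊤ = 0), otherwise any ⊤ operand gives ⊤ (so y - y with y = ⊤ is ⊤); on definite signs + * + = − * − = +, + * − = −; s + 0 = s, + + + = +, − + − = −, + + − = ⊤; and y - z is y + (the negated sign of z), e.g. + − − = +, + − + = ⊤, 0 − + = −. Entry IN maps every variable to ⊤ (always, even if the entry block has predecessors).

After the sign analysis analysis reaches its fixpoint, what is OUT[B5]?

Answer: {a: ⊤, b: ⊤, c: -, d: -, e: -, f: ⊤}

Working:
Fixpoint table:
  B0:  IN=(all ⊤)  OUT={e:-; rest ⊤}
  B1:  IN={e:-; rest ⊤}  OUT={e:-; rest ⊤}
  B2:  IN={e:-; rest ⊤}  OUT={d:+, e:-; rest ⊤}
  B3:  IN={e:-; rest ⊤}  OUT={d:-, e:-; rest ⊤}
  B4:  IN={d:-, e:-; rest ⊤}  OUT={d:-, e:-; rest ⊤}
  B5:  IN={d:-, e:-; rest ⊤}  OUT={c:-, d:-, e:-; rest ⊤}
  B6:  IN={d:-, e:-; rest ⊤}  OUT={d:-, e:-; rest ⊤}
  B7:  IN={d:-, e:-; rest ⊤}  OUT={d:-; rest ⊤}

Merge at B5: IN[B5] = OUT[B4] = {a: ⊤, b: ⊤, c: ⊤, d: -, e: -, f: ⊤}
Applying B5's transfer function to that IN value gives OUT[B5] (row B5 above).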